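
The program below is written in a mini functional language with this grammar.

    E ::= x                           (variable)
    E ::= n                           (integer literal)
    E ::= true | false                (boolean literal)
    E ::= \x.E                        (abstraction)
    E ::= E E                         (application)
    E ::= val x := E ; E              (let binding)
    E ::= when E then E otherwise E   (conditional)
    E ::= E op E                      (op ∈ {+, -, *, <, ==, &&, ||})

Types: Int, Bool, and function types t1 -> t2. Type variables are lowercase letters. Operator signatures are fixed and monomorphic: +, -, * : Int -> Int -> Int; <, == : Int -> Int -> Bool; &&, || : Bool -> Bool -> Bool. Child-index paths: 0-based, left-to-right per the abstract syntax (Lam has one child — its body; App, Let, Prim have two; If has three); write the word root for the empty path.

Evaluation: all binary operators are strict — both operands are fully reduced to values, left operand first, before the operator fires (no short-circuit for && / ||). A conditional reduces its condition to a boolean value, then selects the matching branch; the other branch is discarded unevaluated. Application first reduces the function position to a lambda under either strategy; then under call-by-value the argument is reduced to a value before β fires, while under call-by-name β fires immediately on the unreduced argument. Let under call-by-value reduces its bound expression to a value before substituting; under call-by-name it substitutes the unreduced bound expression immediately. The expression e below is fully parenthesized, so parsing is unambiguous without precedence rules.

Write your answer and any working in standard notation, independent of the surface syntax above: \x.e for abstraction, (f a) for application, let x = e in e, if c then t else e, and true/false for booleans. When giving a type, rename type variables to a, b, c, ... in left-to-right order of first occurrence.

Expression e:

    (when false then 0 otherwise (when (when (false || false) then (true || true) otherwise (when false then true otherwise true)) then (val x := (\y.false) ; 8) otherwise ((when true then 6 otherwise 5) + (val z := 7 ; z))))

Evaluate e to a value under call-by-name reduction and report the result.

Working:
step 0: (if false then 0 else (if (if (false || false) then (true || true) else (if false then true else true)) then (let x = (\y.false) in 8) else ((if true then 6 else 5) + (let z = 7 in z))))
step 1: [if@root] (if (if (false || false) then (true || true) else (if false then true else true)) then (let x = (\y.false) in 8) else ((if true then 6 else 5) + (let z = 7 in z)))
step 2: [delta@0.0] (if (if false then (true || true) else (if false then true else true)) then (let x = (\y.false) in 8) else ((if true then 6 else 5) + (let z = 7 in z)))
step 3: [if@0] (if (if false then true else true) then (let x = (\y.false) in 8) else ((if true then 6 else 5) + (let z = 7 in z)))
step 4: [if@0] (if true then (let x = (\y.false) in 8) else ((if true then 6 else 5) + (let z = 7 in z)))
step 5: [if@root] (let x = (\y.false) in 8)
step 6: [let@root] 8

Answer: 8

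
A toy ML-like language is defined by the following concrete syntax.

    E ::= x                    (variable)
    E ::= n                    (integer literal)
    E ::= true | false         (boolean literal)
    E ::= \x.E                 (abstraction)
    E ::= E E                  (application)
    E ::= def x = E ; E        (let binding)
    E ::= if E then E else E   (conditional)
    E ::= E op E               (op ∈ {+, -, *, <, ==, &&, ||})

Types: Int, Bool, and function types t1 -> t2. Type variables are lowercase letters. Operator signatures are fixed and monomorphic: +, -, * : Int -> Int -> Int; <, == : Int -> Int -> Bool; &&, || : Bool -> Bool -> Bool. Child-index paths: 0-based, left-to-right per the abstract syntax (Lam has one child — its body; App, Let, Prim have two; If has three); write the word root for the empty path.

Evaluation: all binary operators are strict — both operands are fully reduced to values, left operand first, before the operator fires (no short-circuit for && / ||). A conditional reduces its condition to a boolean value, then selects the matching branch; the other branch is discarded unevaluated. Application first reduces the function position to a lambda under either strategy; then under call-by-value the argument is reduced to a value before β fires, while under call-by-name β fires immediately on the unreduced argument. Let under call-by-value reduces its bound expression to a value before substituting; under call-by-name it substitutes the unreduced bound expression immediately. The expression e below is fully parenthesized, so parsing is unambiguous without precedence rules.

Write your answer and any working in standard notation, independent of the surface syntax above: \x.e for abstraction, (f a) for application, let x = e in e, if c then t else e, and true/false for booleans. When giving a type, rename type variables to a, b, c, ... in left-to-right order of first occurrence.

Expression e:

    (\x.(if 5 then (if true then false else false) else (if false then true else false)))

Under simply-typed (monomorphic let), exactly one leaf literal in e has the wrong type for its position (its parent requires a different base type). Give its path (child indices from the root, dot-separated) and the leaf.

Trace:
  unify Int ~ Bool
  FAIL: mismatch Int ~ Bool

Answer: 0.0 : 5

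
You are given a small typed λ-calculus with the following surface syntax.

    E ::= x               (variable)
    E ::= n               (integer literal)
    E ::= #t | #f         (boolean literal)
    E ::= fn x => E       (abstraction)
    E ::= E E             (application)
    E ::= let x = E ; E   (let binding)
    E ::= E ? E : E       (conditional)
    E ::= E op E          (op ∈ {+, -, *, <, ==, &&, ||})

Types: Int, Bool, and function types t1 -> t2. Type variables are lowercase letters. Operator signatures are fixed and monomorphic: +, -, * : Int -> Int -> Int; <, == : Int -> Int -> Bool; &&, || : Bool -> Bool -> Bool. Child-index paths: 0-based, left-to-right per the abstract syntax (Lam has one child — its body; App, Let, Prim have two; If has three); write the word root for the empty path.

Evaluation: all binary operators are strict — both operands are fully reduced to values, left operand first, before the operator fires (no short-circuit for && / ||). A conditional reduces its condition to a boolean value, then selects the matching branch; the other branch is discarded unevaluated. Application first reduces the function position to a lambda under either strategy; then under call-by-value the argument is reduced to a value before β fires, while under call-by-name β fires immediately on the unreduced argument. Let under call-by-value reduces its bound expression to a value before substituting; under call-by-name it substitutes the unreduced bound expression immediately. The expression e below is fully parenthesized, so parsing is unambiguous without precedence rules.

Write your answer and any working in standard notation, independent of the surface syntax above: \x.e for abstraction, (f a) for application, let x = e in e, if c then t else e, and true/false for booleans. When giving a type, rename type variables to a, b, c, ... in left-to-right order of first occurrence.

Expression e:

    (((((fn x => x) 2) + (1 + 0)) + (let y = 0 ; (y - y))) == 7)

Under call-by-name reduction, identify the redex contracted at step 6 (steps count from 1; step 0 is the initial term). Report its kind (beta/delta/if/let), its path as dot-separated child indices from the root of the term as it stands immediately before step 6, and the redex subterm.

Derivation:
step 0: (((((\x.x) 2) + (1 + 0)) + (let y = 0 in (y - y))) == 7)
step 1: [beta@0.0.0] (((2 + (1 + 0)) + (let y = 0 in (y - y))) == 7)
step 2: [delta@0.0.1] (((2 + 1) + (let y = 0 in (y - y))) == 7)
step 3: [delta@0.0] ((3 + (let y = 0 in (y - y))) == 7)
step 4: [let@0.1] ((3 + (0 - 0)) == 7)
step 5: [delta@0.1] ((3 + 0) == 7)
step 6: [delta@0] (3 == 7)

Answer: delta at 0 : (3 + 0)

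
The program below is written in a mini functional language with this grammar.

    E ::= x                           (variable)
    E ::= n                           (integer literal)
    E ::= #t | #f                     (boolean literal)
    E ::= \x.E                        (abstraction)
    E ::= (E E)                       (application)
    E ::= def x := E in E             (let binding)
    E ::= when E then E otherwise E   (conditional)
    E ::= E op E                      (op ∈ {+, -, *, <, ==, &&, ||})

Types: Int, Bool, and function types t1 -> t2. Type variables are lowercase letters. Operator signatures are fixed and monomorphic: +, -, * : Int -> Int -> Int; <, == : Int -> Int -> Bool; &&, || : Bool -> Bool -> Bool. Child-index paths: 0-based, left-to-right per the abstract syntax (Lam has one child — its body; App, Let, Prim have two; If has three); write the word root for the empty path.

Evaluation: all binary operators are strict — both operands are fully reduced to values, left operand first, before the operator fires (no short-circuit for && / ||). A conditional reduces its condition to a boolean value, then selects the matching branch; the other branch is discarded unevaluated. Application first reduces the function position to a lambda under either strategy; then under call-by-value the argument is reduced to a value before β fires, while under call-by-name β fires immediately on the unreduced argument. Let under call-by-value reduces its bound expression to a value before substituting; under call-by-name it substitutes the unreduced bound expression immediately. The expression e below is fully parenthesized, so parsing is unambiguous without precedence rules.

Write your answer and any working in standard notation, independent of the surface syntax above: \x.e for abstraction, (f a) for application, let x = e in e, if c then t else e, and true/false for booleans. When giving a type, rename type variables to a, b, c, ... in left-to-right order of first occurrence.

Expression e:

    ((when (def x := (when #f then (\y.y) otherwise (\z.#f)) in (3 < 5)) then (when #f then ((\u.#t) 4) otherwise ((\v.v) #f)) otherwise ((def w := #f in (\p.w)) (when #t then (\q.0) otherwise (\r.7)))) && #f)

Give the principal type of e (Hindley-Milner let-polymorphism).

Derivation:
  unify Bool ~ Bool
y : a
\y._ : a -> a
\z._ : b -> Bool
  unify a -> a ~ b -> Bool
  unify a ~ b
  unify b ~ Bool
let x : Bool -> Bool
  unify Int ~ Int
  unify Int ~ Int
  unify Bool ~ Bool
  unify Bool ~ Bool
\u._ : c -> Bool
  unify c -> Bool ~ Int -> d
  unify c ~ Int
  unify Bool ~ d
_ _ : Bool
v : e
\v._ : e -> e
  unify e -> e ~ Bool -> f
  unify e ~ Bool
  unify Bool ~ f
_ _ : Bool
  unify Bool ~ Bool
let w : Bool
w : Bool
\p._ : g -> Bool
  unify Bool ~ Bool
\q._ : h -> Int
\r._ : i -> Int
  unify h -> Int ~ i -> Int
  unify h ~ i
  unify Int ~ Int
  unify g -> Bool ~ (i -> Int) -> j
  unify g ~ i -> Int
  unify Bool ~ j
_ _ : Bool
  unify Bool ~ Bool
  unify Bool ~ Bool
  unify Bool ~ Bool

Answer: Bool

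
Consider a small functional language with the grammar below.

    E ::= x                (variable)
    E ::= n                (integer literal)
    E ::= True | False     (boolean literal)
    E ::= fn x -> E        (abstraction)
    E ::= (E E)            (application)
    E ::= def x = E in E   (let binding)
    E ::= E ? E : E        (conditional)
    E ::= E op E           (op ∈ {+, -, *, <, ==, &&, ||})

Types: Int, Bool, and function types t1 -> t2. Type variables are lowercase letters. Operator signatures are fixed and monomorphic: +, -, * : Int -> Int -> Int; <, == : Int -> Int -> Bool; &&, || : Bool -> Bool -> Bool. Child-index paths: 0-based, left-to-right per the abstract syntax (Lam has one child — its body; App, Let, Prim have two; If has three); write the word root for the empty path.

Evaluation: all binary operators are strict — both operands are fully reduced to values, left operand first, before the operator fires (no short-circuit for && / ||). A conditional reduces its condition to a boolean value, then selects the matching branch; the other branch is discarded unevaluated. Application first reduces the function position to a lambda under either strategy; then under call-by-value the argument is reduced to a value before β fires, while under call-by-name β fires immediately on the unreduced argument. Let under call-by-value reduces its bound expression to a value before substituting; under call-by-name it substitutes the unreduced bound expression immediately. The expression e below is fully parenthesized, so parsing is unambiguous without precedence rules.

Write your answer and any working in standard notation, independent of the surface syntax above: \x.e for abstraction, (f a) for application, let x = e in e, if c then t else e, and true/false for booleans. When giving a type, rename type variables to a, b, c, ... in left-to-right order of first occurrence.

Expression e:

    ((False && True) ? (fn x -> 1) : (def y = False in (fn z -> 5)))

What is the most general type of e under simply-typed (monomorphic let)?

Answer: a -> Int

Working:
  unify Bool ~ Bool
  unify Bool ~ Bool
  unify Bool ~ Bool
\x._ : a -> Int
let y : Bool
\z._ : b -> Int
  unify a -> Int ~ b -> Int
  unify a ~ b
  unify Int ~ Int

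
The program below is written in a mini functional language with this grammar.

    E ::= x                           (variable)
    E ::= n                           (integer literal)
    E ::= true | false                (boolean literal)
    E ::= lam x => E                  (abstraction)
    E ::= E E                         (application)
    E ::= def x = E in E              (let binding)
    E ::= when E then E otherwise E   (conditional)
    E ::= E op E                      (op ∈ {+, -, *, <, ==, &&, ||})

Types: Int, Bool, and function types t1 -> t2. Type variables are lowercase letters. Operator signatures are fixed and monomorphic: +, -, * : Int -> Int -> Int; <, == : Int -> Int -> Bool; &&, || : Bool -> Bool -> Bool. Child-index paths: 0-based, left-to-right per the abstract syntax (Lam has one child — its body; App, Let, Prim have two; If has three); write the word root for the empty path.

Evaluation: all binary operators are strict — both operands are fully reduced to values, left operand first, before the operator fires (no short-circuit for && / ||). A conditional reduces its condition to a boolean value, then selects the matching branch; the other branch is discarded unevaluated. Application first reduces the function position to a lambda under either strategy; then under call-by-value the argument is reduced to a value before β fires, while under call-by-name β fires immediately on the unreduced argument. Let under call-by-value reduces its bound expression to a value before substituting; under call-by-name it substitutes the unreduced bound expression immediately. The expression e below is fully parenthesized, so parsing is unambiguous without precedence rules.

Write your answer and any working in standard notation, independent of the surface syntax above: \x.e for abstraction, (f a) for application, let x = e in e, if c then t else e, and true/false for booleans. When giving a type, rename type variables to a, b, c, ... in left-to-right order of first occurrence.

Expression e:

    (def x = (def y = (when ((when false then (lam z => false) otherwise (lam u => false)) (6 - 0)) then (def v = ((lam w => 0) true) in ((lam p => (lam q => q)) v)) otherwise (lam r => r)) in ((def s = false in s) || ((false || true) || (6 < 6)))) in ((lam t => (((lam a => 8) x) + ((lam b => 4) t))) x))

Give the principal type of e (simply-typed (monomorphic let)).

Answer: Int

Working:
  unify Bool ~ Bool
\z._ : a -> Bool
\u._ : b -> Bool
  unify a -> Bool ~ b -> Bool
  unify a ~ b
  unify Bool ~ Bool
  unify Int ~ Int
  unify Int ~ Int
  unify b -> Bool ~ Int -> c
  unify b ~ Int
  unify Bool ~ c
_ _ : Bool
  unify Bool ~ Bool
\w._ : d -> Int
  unify d -> Int ~ Bool -> e
  unify d ~ Bool
  unify Int ~ e
_ _ : Int
let v : Int
q : g
\q._ : g -> g
\p._ : f -> g -> g
v : Int
  unify f -> g -> g ~ Int -> h
  unify f ~ Int
  unify g -> g ~ h
_ _ : g -> g
r : i
\r._ : i -> i
  unify g -> g ~ i -> i
  unify g ~ i
  unify i ~ i
let y : i -> i
let s : Bool
s : Bool
  unify Bool ~ Bool
  unify Bool ~ Bool
  unify Bool ~ Bool
  unify Bool ~ Bool
  unify Int ~ Int
  unify Int ~ Int
  unify Bool ~ Bool
  unify Bool ~ Bool
let x : Bool
\a._ : k -> Int
x : Bool
  unify k -> Int ~ Bool -> l
  unify k ~ Bool
  unify Int ~ l
_ _ : Int
  unify Int ~ Int
\b._ : m -> Int
t : j
  unify m -> Int ~ j -> n
  unify m ~ j
  unify Int ~ n
_ _ : Int
  unify Int ~ Int
\t._ : j -> Int
x : Bool
  unify j -> Int ~ Bool -> o
  unify j ~ Bool
  unify Int ~ o
_ _ : Int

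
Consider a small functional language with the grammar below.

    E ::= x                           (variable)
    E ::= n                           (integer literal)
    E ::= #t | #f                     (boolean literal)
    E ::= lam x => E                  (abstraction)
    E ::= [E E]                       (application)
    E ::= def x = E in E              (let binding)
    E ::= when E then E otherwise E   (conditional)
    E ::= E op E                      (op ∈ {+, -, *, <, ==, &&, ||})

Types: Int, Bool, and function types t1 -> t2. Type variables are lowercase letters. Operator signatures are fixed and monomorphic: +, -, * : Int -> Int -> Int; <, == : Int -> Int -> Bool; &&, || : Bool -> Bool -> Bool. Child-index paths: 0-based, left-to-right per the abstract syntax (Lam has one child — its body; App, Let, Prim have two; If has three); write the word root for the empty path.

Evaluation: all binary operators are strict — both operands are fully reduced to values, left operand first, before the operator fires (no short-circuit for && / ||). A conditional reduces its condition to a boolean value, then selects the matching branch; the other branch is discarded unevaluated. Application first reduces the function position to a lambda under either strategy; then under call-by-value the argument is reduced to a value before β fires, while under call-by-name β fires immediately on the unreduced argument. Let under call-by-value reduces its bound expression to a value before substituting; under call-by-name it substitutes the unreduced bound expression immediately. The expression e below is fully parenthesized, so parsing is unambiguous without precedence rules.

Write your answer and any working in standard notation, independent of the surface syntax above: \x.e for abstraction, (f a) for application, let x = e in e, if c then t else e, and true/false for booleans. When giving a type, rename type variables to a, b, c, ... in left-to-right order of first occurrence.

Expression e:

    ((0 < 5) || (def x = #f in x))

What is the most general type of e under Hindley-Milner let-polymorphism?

Answer: Bool

Derivation:
  unify Int ~ Int
  unify Int ~ Int
  unify Bool ~ Bool
let x : Bool
x : Bool
  unify Bool ~ Bool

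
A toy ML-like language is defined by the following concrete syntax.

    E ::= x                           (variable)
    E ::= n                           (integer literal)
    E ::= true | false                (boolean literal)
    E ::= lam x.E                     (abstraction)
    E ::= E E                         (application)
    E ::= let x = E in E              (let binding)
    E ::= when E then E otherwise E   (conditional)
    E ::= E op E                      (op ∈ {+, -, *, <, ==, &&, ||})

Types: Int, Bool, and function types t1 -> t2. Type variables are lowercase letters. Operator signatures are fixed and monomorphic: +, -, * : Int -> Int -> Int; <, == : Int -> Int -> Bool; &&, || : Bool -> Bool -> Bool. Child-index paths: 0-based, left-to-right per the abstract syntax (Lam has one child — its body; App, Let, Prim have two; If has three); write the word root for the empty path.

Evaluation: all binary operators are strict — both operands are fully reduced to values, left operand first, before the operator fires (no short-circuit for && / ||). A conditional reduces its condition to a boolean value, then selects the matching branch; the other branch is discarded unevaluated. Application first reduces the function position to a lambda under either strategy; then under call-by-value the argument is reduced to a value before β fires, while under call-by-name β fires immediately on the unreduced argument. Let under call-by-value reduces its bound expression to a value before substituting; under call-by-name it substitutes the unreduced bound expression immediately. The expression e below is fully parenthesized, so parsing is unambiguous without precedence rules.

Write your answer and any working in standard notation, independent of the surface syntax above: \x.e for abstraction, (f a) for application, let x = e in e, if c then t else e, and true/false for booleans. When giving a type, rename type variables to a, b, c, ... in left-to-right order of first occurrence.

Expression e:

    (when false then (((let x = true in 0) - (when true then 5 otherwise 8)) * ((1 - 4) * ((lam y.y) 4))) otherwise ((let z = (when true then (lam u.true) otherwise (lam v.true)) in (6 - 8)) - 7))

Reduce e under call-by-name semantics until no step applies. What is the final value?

Working:
step 0: (if false then (((let x = true in 0) - (if true then 5 else 8)) * ((1 - 4) * ((\y.y) 4))) else ((let z = (if true then (\u.true) else (\v.true)) in (6 - 8)) - 7))
step 1: [if@root] ((let z = (if true then (\u.true) else (\v.true)) in (6 - 8)) - 7)
step 2: [let@0] ((6 - 8) - 7)
step 3: [delta@0] (-2 - 7)
step 4: [delta@root] -9

Answer: -9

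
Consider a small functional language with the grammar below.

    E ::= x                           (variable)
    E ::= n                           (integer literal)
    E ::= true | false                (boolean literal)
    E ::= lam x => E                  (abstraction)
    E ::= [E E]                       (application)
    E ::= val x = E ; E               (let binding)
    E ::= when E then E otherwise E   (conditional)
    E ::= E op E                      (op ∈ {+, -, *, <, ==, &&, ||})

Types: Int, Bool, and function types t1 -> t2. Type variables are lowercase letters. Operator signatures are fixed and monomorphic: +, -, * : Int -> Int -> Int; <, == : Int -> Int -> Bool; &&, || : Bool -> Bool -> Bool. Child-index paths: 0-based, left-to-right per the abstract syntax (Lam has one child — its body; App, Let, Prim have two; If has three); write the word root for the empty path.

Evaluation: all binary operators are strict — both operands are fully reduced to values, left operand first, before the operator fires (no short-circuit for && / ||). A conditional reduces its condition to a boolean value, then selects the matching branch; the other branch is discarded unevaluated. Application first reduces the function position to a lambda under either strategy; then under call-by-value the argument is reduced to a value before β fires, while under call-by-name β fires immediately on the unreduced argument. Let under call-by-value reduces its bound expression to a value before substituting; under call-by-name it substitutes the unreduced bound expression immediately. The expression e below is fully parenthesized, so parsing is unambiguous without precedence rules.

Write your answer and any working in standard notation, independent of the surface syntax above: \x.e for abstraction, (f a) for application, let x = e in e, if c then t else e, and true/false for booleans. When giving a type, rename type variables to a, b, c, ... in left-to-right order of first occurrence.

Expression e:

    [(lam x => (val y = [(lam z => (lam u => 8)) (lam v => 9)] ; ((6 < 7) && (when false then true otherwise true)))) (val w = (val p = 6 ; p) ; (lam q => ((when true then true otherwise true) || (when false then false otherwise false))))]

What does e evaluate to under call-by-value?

Working:
step 0: ((\x.(let y = ((\z.(\u.8)) (\v.9)) in ((6 < 7) && (if false then true else true)))) (let w = (let p = 6 in p) in (\q.((if true then true else true) || (if false then false else false)))))
step 1: [let@1.0] ((\x.(let y = ((\z.(\u.8)) (\v.9)) in ((6 < 7) && (if false then true else true)))) (let w = 6 in (\q.((if true then true else true) || (if false then false else false)))))
step 2: [let@1] ((\x.(let y = ((\z.(\u.8)) (\v.9)) in ((6 < 7) && (if false then true else true)))) (\q.((if true then true else true) || (if false then false else false))))
step 3: [beta@root] (let y = ((\z.(\u.8)) (\v.9)) in ((6 < 7) && (if false then true else true)))
step 4: [beta@0] (let y = (\u.8) in ((6 < 7) && (if false then true else true)))
step 5: [let@root] ((6 < 7) && (if false then true else true))
step 6: [delta@0] (true && (if false then true else true))
step 7: [if@1] (true && true)
step 8: [delta@root] true

Answer: true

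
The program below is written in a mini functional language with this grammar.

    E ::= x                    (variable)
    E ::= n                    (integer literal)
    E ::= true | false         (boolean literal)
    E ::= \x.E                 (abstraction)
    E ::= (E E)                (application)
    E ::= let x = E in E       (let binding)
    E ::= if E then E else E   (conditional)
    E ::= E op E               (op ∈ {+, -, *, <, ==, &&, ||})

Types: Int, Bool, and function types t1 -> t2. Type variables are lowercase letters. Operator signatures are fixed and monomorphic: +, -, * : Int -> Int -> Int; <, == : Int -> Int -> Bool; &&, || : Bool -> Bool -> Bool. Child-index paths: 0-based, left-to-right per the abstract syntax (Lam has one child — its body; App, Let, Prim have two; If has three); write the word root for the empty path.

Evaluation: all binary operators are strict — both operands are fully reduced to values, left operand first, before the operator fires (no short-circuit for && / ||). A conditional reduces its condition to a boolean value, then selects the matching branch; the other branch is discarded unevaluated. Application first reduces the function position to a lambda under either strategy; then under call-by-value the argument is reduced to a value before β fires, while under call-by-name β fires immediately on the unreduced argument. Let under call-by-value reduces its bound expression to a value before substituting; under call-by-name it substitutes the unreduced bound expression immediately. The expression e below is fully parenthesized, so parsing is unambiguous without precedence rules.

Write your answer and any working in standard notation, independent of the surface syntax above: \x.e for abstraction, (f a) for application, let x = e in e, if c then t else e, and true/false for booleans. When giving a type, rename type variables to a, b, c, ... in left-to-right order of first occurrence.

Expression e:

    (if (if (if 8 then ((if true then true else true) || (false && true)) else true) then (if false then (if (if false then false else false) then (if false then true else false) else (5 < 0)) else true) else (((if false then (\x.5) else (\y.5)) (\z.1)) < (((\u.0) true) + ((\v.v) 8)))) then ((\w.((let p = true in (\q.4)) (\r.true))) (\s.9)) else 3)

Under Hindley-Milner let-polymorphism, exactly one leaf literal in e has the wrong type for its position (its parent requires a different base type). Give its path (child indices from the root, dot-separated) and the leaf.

Answer: 0.0.0 : 8

Working:
  unify Int ~ Bool
  FAIL: mismatch Int ~ Bool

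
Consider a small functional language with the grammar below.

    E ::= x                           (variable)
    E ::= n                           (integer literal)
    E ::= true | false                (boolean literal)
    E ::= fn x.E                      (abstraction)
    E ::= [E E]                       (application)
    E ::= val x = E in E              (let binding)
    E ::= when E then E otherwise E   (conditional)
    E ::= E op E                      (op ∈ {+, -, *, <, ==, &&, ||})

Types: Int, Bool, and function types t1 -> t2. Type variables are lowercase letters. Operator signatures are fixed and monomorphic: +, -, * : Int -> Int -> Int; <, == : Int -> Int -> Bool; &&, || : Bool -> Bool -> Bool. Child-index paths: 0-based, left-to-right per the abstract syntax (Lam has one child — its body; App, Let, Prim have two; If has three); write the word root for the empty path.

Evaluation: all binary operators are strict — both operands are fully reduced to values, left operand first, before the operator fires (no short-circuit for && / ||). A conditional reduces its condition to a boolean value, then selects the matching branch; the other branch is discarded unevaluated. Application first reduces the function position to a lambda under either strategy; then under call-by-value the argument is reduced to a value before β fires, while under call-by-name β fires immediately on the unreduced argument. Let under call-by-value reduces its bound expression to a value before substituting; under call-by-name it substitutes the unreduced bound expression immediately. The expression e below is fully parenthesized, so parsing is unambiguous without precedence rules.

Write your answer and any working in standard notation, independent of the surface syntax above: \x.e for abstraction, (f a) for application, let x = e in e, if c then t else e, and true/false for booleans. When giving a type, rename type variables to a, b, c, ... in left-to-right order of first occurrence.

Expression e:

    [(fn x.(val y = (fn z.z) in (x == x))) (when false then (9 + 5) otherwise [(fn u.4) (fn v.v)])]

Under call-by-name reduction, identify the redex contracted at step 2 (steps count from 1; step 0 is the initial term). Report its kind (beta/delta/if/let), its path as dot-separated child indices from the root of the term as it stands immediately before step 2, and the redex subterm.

Answer: let at root : (let y = (\z.z) in ((if false then (9 + 5) else ((\u.4) (\v.v))) == (if false then (9 + 5) else ((\u.4) (\v.v)))))

Working:
step 0: ((\x.(let y = (\z.z) in (x == x))) (if false then (9 + 5) else ((\u.4) (\v.v))))
step 1: [beta@root] (let y = (\z.z) in ((if false then (9 + 5) else ((\u.4) (\v.v))) == (if false then (9 + 5) else ((\u.4) (\v.v)))))
step 2: [let@root] ((if false then (9 + 5) else ((\u.4) (\v.v))) == (if false then (9 + 5) else ((\u.4) (\v.v))))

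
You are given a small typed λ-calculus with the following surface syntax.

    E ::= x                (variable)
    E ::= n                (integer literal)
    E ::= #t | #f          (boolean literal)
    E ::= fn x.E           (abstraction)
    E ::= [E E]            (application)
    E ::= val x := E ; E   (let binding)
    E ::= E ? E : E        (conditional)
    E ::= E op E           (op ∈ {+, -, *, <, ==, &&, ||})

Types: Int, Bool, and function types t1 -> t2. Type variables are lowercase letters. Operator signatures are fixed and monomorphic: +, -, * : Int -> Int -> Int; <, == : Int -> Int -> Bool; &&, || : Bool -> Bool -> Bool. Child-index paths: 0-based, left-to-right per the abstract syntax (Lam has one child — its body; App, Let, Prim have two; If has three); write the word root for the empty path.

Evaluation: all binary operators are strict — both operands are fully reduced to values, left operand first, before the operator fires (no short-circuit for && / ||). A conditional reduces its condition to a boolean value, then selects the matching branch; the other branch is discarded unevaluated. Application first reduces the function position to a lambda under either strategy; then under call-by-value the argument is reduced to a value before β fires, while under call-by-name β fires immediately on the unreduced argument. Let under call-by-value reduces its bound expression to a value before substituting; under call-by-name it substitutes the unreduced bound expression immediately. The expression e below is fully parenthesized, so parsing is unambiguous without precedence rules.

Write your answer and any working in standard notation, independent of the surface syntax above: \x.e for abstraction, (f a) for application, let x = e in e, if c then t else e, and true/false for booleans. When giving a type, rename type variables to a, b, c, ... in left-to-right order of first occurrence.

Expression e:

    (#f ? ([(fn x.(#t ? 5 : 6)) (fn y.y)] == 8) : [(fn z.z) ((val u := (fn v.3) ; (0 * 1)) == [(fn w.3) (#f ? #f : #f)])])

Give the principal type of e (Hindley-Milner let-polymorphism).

Trace:
  unify Bool ~ Bool
  unify Bool ~ Bool
  unify Int ~ Int
\x._ : a -> Int
y : b
\y._ : b -> b
  unify a -> Int ~ (b -> b) -> c
  unify a ~ b -> b
  unify Int ~ c
_ _ : Int
  unify Int ~ Int
  unify Int ~ Int
z : d
\z._ : d -> d
\v._ : e -> Int
let u : forall. e -> Int
  unify Int ~ Int
  unify Int ~ Int
  unify Int ~ Int
\w._ : f -> Int
  unify Bool ~ Bool
  unify Bool ~ Bool
  unify f -> Int ~ Bool -> g
  unify f ~ Bool
  unify Int ~ g
_ _ : Int
  unify Int ~ Int
  unify d -> d ~ Bool -> h
  unify d ~ Bool
  unify Bool ~ h
_ _ : Bool
  unify Bool ~ Bool

Answer: Bool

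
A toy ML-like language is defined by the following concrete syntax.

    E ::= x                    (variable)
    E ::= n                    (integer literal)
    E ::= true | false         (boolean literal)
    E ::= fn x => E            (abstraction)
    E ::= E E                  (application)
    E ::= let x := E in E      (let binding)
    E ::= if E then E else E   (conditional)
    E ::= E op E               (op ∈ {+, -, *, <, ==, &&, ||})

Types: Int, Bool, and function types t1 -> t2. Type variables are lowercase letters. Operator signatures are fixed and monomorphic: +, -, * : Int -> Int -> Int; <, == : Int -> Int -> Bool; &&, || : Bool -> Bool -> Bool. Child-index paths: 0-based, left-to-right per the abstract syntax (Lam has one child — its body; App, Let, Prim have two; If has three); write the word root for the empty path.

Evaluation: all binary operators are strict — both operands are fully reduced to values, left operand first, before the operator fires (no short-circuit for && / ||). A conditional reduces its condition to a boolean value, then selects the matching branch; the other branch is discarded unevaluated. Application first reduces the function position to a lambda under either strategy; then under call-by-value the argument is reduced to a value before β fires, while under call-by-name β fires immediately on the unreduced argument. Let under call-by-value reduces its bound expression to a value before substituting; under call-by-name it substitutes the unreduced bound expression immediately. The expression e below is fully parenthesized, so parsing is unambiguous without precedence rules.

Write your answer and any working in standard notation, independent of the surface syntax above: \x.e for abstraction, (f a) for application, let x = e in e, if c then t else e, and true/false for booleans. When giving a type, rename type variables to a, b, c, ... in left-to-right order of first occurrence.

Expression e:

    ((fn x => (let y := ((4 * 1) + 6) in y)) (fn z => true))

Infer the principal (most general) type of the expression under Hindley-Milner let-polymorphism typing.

Derivation:
  unify Int ~ Int
  unify Int ~ Int
  unify Int ~ Int
  unify Int ~ Int
let y : Int
y : Int
\x._ : a -> Int
\z._ : b -> Bool
  unify a -> Int ~ (b -> Bool) -> c
  unify a ~ b -> Bool
  unify Int ~ c
_ _ : Int

Answer: Int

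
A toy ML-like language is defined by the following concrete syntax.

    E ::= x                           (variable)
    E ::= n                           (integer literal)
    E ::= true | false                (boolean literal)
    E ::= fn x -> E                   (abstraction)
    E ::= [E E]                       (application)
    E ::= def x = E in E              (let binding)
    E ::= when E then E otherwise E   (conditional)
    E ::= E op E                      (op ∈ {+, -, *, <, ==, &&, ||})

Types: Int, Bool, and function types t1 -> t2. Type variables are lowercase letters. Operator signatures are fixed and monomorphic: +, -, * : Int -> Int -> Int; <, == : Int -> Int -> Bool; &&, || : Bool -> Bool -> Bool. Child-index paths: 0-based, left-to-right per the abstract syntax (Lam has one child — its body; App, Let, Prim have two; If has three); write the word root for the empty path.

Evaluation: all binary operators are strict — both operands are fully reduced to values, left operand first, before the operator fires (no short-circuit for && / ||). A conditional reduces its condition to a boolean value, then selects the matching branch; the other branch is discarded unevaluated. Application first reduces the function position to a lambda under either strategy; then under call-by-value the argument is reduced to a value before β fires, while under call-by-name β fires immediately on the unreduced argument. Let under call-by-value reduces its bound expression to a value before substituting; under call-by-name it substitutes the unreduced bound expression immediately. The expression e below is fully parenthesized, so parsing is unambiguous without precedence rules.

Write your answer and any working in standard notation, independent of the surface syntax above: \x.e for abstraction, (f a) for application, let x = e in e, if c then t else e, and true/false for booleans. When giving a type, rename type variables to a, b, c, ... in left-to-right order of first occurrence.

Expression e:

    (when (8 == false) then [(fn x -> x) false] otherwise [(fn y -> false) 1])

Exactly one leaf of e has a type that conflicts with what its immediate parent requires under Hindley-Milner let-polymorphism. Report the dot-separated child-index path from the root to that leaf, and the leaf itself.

Answer: 0.1 : false

Derivation:
  unify Int ~ Int
  unify Bool ~ Int
  FAIL: mismatch Bool ~ Int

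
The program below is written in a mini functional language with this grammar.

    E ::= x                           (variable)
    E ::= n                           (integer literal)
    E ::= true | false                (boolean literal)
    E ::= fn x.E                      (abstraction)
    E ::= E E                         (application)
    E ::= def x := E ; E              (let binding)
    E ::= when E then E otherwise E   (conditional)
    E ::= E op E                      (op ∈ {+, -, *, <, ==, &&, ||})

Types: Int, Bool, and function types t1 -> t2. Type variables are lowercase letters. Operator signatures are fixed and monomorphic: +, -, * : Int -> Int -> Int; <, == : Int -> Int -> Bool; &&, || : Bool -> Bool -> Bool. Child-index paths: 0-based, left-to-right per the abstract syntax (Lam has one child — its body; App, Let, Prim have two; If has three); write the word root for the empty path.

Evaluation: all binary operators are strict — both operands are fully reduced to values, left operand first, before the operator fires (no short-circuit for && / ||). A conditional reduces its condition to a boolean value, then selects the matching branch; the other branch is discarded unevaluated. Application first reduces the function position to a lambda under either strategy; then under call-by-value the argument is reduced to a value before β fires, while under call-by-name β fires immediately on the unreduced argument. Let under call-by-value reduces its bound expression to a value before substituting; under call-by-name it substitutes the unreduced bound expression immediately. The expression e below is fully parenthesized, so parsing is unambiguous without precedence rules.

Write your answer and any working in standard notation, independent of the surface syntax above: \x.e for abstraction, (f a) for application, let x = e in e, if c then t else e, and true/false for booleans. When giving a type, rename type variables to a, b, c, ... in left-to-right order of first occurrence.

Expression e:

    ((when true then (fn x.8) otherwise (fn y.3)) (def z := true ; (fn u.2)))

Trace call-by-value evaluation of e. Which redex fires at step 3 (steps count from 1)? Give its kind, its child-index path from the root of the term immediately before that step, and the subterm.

Trace:
step 0: ((if true then (\x.8) else (\y.3)) (let z = true in (\u.2)))
step 1: [if@0] ((\x.8) (let z = true in (\u.2)))
step 2: [let@1] ((\x.8) (\u.2))
step 3: [beta@root] 8

Answer: beta at root : ((\x.8) (\u.2))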